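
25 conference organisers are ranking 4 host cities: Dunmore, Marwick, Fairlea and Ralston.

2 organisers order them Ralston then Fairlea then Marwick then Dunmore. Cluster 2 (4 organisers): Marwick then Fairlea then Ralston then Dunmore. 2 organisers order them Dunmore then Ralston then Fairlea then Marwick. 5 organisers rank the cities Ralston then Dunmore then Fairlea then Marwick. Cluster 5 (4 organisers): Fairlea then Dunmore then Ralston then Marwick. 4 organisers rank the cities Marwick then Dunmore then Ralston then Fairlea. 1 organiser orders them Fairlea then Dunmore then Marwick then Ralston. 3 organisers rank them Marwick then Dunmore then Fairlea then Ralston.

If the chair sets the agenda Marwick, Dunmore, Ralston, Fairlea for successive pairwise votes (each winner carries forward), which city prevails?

Round 1: Marwick vs Dunmore — 13–12, Marwick advances.
Round 2: Marwick vs Ralston — 12–13, Ralston advances.
Round 3: Ralston vs Fairlea — 13–12, Ralston advances.
Ralston survives the agenda.

Ralston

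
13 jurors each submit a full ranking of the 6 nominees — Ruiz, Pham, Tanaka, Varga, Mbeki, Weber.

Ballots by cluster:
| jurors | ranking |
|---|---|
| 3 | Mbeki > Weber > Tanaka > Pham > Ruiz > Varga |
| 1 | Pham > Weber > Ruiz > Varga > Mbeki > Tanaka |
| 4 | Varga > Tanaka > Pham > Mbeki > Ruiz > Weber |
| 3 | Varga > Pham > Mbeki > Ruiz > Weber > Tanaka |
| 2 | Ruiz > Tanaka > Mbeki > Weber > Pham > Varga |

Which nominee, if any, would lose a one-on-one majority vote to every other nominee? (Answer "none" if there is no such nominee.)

none

Pairwise majorities:
Ruiz vs Pham: Pham wins 11–2.
Ruiz vs Tanaka: 1+3+2 = 6 for Ruiz, 7 for Tanaka — Tanaka by 7–6.
Ruiz vs Varga: Varga wins 7–6.
Ruiz vs Mbeki: 3 to 10, Mbeki.
Ruiz vs Weber: 9 to 4, Ruiz.
Pham vs Tanaka: 4 to 9, Tanaka.
Pham vs Varga: Pham is ranked higher on 3+1+2 = 6 ballots, Varga on 7. Varga wins 7–6.
Pham vs Mbeki: 8 to 5, Pham.
Pham vs Weber: 8 to 5, Pham.
Tanaka–Varga: Varga 8–5.
Tanaka vs Mbeki: Mbeki wins 7–6.
Tanaka vs Weber: 4+2 = 6 for Tanaka, 7 for Weber — Weber by 7–6.
Varga vs Mbeki: Varga, 8–5.
Varga vs Weber: 4+3 = 7 for Varga, 6 for Weber — Varga by 7–6.
Mbeki–Weber: Mbeki 12–1.
No nominee is winless: Ruiz beats Weber; Pham beats Ruiz; Tanaka beats Ruiz; Varga beats Ruiz; Mbeki beats Ruiz; Weber beats Tanaka. There is no Condorcet loser.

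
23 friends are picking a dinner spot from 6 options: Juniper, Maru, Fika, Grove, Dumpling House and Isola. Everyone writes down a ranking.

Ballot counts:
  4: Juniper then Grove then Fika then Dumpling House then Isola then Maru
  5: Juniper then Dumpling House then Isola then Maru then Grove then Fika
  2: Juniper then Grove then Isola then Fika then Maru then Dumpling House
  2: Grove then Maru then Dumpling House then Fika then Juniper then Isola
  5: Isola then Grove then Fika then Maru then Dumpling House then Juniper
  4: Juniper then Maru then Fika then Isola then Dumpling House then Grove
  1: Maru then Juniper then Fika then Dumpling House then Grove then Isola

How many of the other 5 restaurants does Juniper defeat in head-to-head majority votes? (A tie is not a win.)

Juniper against each rival (23 friends):
Juniper vs Maru: Juniper preferred on 4+5+2+4 = 15 ballots; Juniper wins 15–8.
Juniper–Fika: Juniper 16–7.
Juniper vs Grove: 4+5+2+4+1 = 16 for Juniper, 7 for Grove — Juniper by 16–7.
Juniper vs Dumpling House: Juniper is ranked higher on 4+5+2+4+1 = 16 ballots, Dumpling House on 7. Juniper wins 16–7.
Juniper vs Isola: Juniper wins 18–5.
Juniper beats Maru, Fika, Grove, Dumpling House, Isola — 5 pairwise wins.

5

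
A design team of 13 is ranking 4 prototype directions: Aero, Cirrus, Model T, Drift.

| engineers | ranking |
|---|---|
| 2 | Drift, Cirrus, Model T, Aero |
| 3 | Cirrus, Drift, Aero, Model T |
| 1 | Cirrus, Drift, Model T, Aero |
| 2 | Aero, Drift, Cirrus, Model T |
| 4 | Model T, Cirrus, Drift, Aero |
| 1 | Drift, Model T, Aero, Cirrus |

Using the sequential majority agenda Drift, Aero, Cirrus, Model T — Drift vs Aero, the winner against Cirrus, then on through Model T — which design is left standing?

Cirrus

Round 1: Drift vs Aero — 11–2, Drift advances.
Round 2: Drift vs Cirrus — 5–8, Cirrus advances.
Round 3: Cirrus vs Model T — 8–5, Cirrus advances.
The agenda winner is Cirrus.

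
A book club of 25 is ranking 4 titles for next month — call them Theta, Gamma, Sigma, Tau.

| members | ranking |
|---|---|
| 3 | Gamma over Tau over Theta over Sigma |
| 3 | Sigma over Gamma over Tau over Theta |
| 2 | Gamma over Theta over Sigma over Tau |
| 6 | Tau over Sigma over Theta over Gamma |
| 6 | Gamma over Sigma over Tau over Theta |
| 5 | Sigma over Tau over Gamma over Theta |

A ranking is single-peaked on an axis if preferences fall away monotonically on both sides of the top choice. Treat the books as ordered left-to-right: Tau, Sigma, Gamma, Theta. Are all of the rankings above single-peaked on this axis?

no

Axis positions: Tau=1, Sigma=2, Gamma=3, Theta=4.
Faction 1: ranking walks positions 3-1-4-2; Tau is ranked above Sigma even though Sigma lies between Tau and the peak Gamma on the axis — preferences dip and rise again. Not single-peaked.
Faction 2 (peak Sigma at position 2): ranking walks positions 2-3-1-4, expanding outward from the peak — single-peaked.
Faction 3 (peak Gamma at position 3): ranking walks positions 3-4-2-1, expanding outward from the peak — single-peaked.
Faction 4: ranking walks positions 1-2-4-3; Theta is ranked above Gamma even though Gamma lies between Theta and the peak Tau on the axis — preferences dip and rise again. Not single-peaked.
Faction 5 (peak Gamma at position 3): ranking walks positions 3-2-1-4, expanding outward from the peak — single-peaked.
Faction 6 (peak Sigma at position 2): ranking walks positions 2-1-3-4, expanding outward from the peak — single-peaked.
Faction 1 violates single-peakedness, so the profile is not single-peaked on this axis.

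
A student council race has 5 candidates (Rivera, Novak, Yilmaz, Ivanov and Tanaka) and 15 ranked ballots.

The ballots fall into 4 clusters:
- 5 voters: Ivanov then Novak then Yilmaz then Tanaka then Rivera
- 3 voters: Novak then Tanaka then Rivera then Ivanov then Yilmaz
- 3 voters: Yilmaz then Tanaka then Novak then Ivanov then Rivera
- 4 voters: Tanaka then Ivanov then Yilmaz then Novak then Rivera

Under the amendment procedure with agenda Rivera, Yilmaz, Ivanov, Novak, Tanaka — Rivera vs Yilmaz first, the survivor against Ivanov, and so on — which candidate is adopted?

Round 1: Rivera vs Yilmaz — 3–12, Yilmaz advances.
Round 2: Yilmaz vs Ivanov — 3–12, Ivanov advances.
Round 3: Ivanov vs Novak — 9–6, Ivanov advances.
Round 4: Ivanov vs Tanaka — 5–10, Tanaka advances.
Tanaka survives the agenda.

Tanaka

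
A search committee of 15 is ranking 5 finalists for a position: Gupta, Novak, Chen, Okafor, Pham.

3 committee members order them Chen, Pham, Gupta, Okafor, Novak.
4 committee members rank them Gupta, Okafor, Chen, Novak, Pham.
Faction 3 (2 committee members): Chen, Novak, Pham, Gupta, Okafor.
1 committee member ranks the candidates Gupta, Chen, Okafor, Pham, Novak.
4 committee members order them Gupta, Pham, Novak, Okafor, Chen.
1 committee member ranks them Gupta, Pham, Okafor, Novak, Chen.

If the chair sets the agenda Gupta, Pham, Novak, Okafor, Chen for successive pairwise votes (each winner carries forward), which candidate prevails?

Round 1: Gupta vs Pham — 10–5, Gupta advances.
Round 2: Gupta vs Novak — 13–2, Gupta advances.
Round 3: Gupta vs Okafor — 15–0, Gupta advances.
Round 4: Gupta vs Chen — 10–5, Gupta advances.
Gupta survives the agenda.

Gupta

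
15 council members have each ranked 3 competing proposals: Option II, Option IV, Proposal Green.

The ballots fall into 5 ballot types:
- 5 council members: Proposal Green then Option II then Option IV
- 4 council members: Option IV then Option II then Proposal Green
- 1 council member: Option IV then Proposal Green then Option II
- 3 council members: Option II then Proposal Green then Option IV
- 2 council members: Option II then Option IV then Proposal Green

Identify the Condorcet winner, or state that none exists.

Option II

Check each pair by majority over 15 ballots:
Option II vs Option IV: 10 to 5, Option II.
Option II vs Proposal Green: Option II is ranked higher on 4+3+2 = 9 ballots, Proposal Green on 6. Option II wins 9–6.
Option IV–Proposal Green: Proposal Green 8–7.
Option II wins every pairwise contest, so Option II is the Condorcet winner.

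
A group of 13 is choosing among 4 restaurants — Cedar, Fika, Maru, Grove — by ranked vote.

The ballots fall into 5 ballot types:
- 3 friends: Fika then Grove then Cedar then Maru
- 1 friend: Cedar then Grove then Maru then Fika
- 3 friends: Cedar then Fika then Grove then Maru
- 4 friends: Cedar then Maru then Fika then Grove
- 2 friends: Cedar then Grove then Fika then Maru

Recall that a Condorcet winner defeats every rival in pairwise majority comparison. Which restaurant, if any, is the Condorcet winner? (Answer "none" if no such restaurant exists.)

Head-to-head results (13 friends):
Cedar vs Fika: Cedar preferred on 1+3+4+2 = 10 ballots; Cedar wins 10–3.
Cedar vs Maru: 3+1+3+4+2 = 13 for Cedar, 0 for Maru — Cedar by 13–0.
Cedar vs Grove: Cedar preferred on 1+3+4+2 = 10 ballots; Cedar wins 10–3.
Fika vs Maru: 3+3+2 = 8 for Fika, 5 for Maru — Fika by 8–5.
Fika vs Grove: Fika preferred on 3+3+4 = 10 ballots; Fika wins 10–3.
Maru vs Grove: 4 to 9, Grove.
Cedar wins every pairwise contest, so Cedar is the Condorcet winner.

Cedar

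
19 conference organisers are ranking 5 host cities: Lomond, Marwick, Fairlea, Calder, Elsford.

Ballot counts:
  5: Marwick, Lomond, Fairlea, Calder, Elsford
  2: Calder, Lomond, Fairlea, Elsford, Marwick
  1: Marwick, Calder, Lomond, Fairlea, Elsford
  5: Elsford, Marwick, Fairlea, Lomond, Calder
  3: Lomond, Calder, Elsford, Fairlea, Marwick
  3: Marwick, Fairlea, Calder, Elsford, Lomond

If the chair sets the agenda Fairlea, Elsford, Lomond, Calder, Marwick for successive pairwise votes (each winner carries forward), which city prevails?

Round 1: Fairlea vs Elsford — 11–8, Fairlea advances.
Round 2: Fairlea vs Lomond — 8–11, Lomond advances.
Round 3: Lomond vs Calder — 13–6, Lomond advances.
Round 4: Lomond vs Marwick — 5–14, Marwick advances.
The agenda winner is Marwick.

Marwick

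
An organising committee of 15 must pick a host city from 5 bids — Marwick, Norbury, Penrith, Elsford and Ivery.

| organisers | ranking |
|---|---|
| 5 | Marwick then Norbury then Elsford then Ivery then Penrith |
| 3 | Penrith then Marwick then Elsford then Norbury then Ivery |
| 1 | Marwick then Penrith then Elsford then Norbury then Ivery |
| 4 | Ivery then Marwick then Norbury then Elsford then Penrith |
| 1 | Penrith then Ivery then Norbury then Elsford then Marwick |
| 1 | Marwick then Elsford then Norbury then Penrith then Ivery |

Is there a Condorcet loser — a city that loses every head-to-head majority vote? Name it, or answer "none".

Head-to-head results (15 organisers):
Marwick vs Norbury: 5+3+1+4+1 = 14 for Marwick, 1 for Norbury — Marwick by 14–1.
Marwick vs Penrith: Marwick, 11–4.
Marwick vs Elsford: Marwick wins 14–1.
Marwick vs Ivery: Marwick wins 10–5.
Norbury vs Penrith: 10 to 5, Norbury.
Norbury–Elsford: Norbury 10–5.
Norbury vs Ivery: Norbury, 10–5.
Penrith vs Elsford: Elsford, 10–5.
Penrith vs Ivery: Penrith preferred on 3+1+1+1 = 6 ballots; Ivery wins 9–6.
Elsford vs Ivery: 5+3+1+1 = 10 for Elsford, 5 for Ivery — Elsford by 10–5.
Penrith loses to every other city — it is the Condorcet loser.

Penrith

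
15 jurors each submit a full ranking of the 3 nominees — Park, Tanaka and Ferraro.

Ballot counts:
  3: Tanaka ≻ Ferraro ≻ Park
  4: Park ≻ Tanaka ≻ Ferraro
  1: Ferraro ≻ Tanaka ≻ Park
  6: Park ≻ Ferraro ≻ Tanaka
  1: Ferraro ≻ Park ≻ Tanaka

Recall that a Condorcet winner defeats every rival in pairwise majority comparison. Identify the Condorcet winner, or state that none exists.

Check each pair by majority over 15 ballots:
Park–Tanaka: Park 11–4.
Park–Ferraro: Park 10–5.
Tanaka vs Ferraro: Ferraro wins 8–7.
Park wins every pairwise contest, so Park is the Condorcet winner.

Park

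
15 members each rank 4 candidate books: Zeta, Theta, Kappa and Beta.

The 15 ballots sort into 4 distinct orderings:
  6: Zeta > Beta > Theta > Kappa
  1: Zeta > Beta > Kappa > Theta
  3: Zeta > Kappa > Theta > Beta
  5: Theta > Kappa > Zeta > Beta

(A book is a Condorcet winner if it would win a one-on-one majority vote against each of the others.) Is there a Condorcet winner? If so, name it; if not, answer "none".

Zeta

Head-to-head results (15 members):
Zeta vs Theta: 6+1+3 = 10 for Zeta, 5 for Theta — Zeta by 10–5.
Zeta vs Kappa: 10 to 5, Zeta.
Zeta vs Beta: 15 to 0, Zeta.
Theta vs Kappa: Theta is ranked higher on 6+5 = 11 ballots, Kappa on 4. Theta wins 11–4.
Theta vs Beta: Theta preferred on 3+5 = 8 ballots; Theta wins 8–7.
Kappa vs Beta: Kappa preferred on 3+5 = 8 ballots; Kappa wins 8–7.
Zeta defeats every rival head-to-head and is the Condorcet winner.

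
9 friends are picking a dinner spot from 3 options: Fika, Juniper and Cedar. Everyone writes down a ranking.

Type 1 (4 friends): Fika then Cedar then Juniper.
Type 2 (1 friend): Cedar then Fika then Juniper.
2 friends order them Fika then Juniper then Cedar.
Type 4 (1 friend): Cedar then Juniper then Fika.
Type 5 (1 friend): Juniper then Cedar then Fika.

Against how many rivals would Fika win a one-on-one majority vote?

Fika against each rival (9 friends):
Fika–Juniper: Fika 7–2.
Fika vs Cedar: Fika wins 6–3.
Fika beats Juniper, Cedar — 2 pairwise wins.

2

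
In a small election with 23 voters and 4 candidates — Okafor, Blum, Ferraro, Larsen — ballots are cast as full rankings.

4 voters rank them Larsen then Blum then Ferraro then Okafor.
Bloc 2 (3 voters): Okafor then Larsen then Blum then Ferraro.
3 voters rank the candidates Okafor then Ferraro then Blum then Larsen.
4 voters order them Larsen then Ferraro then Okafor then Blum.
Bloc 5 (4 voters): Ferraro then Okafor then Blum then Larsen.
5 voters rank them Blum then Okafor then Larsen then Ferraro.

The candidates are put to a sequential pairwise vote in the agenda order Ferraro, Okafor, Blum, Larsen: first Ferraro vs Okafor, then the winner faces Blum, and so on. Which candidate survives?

Round 1: Ferraro vs Okafor — 12–11, Ferraro advances.
Round 2: Ferraro vs Blum — 11–12, Blum advances.
Round 3: Blum vs Larsen — 12–11, Blum advances.
Blum survives the agenda.

Blum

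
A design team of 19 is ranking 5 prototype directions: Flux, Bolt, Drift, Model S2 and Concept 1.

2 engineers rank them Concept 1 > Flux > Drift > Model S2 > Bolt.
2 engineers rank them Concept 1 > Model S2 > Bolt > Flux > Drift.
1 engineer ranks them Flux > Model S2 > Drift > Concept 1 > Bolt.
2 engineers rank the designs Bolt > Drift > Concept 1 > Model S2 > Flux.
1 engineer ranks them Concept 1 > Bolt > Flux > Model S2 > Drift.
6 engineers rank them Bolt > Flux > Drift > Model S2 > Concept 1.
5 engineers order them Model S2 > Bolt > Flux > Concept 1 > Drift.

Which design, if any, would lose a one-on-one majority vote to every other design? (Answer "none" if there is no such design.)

Pairwise majorities:
Flux vs Bolt: Flux is ranked higher on 2+1 = 3 ballots, Bolt on 16. Bolt wins 16–3.
Flux vs Drift: Flux preferred on 2+2+1+1+6+5 = 17 ballots; Flux wins 17–2.
Flux–Model S2: Flux 10–9.
Flux–Concept 1: Flux 12–7.
Bolt vs Drift: 2+2+1+6+5 = 16 for Bolt, 3 for Drift — Bolt by 16–3.
Bolt–Model S2: Model S2 10–9.
Bolt vs Concept 1: Bolt preferred on 2+6+5 = 13 ballots; Bolt wins 13–6.
Drift–Model S2: Drift 10–9.
Drift vs Concept 1: Concept 1 wins 10–9.
Model S2 vs Concept 1: Model S2, 12–7.
Every design wins at least one matchup (Flux beats Drift; Bolt beats Flux; Drift beats Model S2; Model S2 beats Bolt; Concept 1 beats Drift), so there is no Condorcet loser.

none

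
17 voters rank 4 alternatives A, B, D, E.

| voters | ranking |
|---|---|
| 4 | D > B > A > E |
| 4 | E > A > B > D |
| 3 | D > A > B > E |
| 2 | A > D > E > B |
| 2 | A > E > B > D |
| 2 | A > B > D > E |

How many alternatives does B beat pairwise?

1

B against each rival (17 voters):
B vs A: 4 for B, 13 for A — A by 13–4.
B vs D: 4+2+2 = 8 for B, 9 for D — D by 9–8.
B–E: B 9–8.
B beats E; loses to A, D — 1 pairwise win.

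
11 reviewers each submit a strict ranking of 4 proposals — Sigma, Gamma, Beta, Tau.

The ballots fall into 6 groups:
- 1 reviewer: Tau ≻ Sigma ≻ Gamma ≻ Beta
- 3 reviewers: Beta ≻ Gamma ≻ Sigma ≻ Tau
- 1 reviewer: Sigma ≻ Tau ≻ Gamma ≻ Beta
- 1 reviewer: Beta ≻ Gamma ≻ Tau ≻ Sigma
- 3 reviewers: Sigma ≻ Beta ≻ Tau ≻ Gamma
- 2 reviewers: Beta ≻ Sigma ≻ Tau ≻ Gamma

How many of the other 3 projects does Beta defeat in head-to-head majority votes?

3

Beta against each rival (11 reviewers):
Beta–Sigma: Beta 6–5.
Beta vs Gamma: Beta preferred on 3+1+3+2 = 9 ballots; Beta wins 9–2.
Beta vs Tau: 3+1+3+2 = 9 for Beta, 2 for Tau — Beta by 9–2.
Beta beats Sigma, Gamma, Tau — 3 pairwise wins.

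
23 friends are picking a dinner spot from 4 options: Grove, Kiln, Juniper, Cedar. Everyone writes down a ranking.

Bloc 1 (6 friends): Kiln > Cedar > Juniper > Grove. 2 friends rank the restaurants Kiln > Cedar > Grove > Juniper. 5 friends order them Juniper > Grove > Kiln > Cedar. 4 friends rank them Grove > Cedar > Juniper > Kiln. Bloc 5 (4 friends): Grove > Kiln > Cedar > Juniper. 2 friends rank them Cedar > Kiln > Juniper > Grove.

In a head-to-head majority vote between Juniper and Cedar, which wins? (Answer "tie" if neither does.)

Cedar

Ballots ranking Juniper above Cedar: 5.
Ballots ranking Cedar above Juniper: 23 − 5 = 18.
Cedar wins the head-to-head 18–5.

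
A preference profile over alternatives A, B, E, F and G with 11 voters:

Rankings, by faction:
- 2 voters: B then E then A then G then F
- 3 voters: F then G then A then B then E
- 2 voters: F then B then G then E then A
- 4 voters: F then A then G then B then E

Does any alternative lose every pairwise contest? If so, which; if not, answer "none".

E

Head-to-head results (11 voters):
A vs B: 3+4 = 7 for A, 4 for B — A by 7–4.
A vs E: A, 7–4.
A vs F: F wins 9–2.
A vs G: A, 6–5.
B vs E: B wins 11–0.
B vs F: 2 to 9, F.
B vs G: G wins 7–4.
E vs F: E is ranked higher on 2 ballots, F on 9. F wins 9–2.
E vs G: 2 for E, 9 for G — G by 9–2.
F vs G: F preferred on 3+2+4 = 9 ballots; F wins 9–2.
E loses to every other alternative — it is the Condorcet loser.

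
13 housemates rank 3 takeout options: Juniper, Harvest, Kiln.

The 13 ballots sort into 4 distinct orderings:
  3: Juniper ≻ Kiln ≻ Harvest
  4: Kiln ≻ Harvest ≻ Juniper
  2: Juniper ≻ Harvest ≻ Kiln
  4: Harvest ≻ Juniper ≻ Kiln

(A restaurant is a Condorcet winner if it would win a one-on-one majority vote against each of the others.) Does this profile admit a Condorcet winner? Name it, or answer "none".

Head-to-head results (13 friends):
Juniper vs Harvest: Harvest wins 8–5.
Juniper vs Kiln: Juniper, 9–4.
Harvest vs Kiln: Kiln wins 7–6.
Every restaurant loses at least once (Juniper loses to Harvest; Harvest loses to Kiln; Kiln loses to Juniper). The majority relation contains the cycle Juniper → Kiln → Harvest → Juniper, so there is no Condorcet winner.

none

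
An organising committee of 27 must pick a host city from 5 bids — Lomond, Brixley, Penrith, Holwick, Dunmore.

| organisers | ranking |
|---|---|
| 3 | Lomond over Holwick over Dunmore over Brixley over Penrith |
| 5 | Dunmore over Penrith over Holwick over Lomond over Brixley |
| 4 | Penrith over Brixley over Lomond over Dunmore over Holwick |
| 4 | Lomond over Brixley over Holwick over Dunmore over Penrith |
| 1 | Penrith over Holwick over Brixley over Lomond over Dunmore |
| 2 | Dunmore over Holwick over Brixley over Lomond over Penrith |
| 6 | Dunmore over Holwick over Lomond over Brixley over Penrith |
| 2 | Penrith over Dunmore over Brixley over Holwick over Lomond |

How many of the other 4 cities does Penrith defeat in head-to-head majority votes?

Penrith against each rival (27 organisers):
Penrith vs Lomond: Lomond wins 15–12.
Penrith vs Brixley: Penrith is ranked higher on 5+4+1+2 = 12 ballots, Brixley on 15. Brixley wins 15–12.
Penrith vs Holwick: Holwick wins 15–12.
Penrith vs Dunmore: 4+1+2 = 7 for Penrith, 20 for Dunmore — Dunmore by 20–7.
Penrith beats no one; loses to Lomond, Brixley, Holwick, Dunmore — 0 pairwise wins.

0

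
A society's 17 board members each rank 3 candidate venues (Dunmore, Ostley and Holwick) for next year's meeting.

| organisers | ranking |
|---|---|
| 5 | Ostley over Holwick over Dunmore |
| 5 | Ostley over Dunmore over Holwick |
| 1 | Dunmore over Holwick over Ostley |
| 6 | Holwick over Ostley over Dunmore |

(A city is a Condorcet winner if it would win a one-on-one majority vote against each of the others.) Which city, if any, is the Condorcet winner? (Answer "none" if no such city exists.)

Ostley

Head-to-head results (17 organisers):
Dunmore vs Ostley: Ostley wins 16–1.
Dunmore vs Holwick: Dunmore preferred on 5+1 = 6 ballots; Holwick wins 11–6.
Ostley–Holwick: Ostley 10–7.
Ostley beats each of Dunmore, Holwick — Ostley is the Condorcet winner.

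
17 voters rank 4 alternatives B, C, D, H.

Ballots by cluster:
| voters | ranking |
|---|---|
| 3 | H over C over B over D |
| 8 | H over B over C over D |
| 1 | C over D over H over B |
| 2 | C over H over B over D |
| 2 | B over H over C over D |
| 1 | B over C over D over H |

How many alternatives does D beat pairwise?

0

D against each rival (17 voters):
D–B: B 16–1.
D vs C: C wins 17–0.
D vs H: D is ranked higher on 1+1 = 2 ballots, H on 15. H wins 15–2.
D beats no one; loses to B, C, H — 0 pairwise wins.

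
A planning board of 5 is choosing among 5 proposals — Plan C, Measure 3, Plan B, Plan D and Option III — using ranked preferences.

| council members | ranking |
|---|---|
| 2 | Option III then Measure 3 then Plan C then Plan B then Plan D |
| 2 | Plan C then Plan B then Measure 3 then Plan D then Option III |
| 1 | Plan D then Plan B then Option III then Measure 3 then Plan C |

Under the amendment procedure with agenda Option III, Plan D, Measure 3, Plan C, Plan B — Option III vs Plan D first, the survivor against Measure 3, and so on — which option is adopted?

Plan B

Round 1: Option III vs Plan D — 2–3, Plan D advances.
Round 2: Plan D vs Measure 3 — 1–4, Measure 3 advances.
Round 3: Measure 3 vs Plan C — 3–2, Measure 3 advances.
Round 4: Measure 3 vs Plan B — 2–3, Plan B advances.
Plan B survives the agenda.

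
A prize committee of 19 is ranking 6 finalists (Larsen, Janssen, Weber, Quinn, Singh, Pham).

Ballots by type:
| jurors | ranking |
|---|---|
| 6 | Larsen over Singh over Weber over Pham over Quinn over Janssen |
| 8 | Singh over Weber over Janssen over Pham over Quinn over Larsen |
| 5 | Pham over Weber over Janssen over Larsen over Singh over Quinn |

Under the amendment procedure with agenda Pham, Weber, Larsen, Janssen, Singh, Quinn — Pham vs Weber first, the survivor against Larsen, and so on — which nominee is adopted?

Round 1: Pham vs Weber — 5–14, Weber advances.
Round 2: Weber vs Larsen — 13–6, Weber advances.
Round 3: Weber vs Janssen — 19–0, Weber advances.
Round 4: Weber vs Singh — 5–14, Singh advances.
Round 5: Singh vs Quinn — 19–0, Singh advances.
Singh survives the agenda.

Singh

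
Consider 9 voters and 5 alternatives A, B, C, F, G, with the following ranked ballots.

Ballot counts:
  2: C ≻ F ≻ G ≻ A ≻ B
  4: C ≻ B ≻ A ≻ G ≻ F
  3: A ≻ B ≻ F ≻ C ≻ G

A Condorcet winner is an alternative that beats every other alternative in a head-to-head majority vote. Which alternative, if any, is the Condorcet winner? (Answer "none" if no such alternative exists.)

C

Head-to-head results (9 voters):
A vs B: A wins 5–4.
A vs C: C, 6–3.
A vs F: A, 7–2.
A vs G: A, 7–2.
B vs C: C, 6–3.
B vs F: B wins 7–2.
B–G: B 7–2.
C vs F: C wins 6–3.
C vs G: C, 9–0.
F vs G: F, 5–4.
C defeats every rival head-to-head and is the Condorcet winner.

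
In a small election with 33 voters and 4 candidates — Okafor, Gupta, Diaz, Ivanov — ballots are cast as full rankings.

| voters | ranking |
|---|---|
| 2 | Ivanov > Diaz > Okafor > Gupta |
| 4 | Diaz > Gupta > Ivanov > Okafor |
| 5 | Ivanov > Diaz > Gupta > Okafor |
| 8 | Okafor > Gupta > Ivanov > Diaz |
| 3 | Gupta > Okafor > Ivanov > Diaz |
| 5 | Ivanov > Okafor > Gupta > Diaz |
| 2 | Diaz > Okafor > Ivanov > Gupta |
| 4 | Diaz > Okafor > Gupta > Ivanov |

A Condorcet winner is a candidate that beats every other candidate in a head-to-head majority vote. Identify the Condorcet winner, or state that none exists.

Pairwise majorities:
Okafor vs Gupta: Okafor wins 21–12.
Okafor vs Diaz: Diaz, 17–16.
Okafor–Ivanov: Okafor 17–16.
Gupta vs Diaz: Diaz wins 17–16.
Gupta–Ivanov: Gupta 19–14.
Diaz vs Ivanov: Ivanov wins 23–10.
No candidate is unbeaten: Okafor loses to Diaz; Gupta loses to Okafor; Diaz loses to Ivanov; Ivanov loses to Okafor. In particular Okafor beats Ivanov beats Diaz beats Okafor is a majority cycle — no Condorcet winner exists.

none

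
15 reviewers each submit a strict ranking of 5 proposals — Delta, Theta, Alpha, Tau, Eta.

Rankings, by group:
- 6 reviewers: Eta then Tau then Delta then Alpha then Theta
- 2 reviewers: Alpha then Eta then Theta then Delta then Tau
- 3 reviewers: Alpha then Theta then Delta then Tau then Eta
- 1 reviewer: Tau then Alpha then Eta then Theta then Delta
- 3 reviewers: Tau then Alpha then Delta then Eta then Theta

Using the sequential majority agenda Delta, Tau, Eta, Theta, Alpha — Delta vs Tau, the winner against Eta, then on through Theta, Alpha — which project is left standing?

Round 1: Delta vs Tau — 5–10, Tau advances.
Round 2: Tau vs Eta — 7–8, Eta advances.
Round 3: Eta vs Theta — 12–3, Eta advances.
Round 4: Eta vs Alpha — 6–9, Alpha advances.
The agenda winner is Alpha.

Alpha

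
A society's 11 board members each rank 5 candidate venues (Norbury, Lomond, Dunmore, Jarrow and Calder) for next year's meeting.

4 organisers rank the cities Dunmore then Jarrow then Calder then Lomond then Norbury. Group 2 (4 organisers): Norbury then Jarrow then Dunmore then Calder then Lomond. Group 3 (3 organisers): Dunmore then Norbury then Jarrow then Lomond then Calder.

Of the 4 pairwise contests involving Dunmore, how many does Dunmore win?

Dunmore against each rival (11 organisers):
Dunmore vs Norbury: 7 to 4, Dunmore.
Dunmore vs Lomond: 4+4+3 = 11 for Dunmore, 0 for Lomond — Dunmore by 11–0.
Dunmore vs Jarrow: Dunmore wins 7–4.
Dunmore vs Calder: Dunmore is ranked higher on 4+4+3 = 11 ballots, Calder on 0. Dunmore wins 11–0.
Dunmore beats Norbury, Lomond, Jarrow, Calder — 4 pairwise wins.

4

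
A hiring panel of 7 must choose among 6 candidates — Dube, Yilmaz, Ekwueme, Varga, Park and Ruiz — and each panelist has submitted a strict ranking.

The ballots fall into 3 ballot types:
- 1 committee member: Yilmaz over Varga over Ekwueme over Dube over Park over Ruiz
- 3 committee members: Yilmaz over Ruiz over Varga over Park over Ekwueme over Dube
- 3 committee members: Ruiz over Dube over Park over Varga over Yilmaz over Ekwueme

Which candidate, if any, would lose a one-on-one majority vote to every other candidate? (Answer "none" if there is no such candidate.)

none

Head-to-head results (7 committee members):
Dube–Yilmaz: Yilmaz 4–3.
Dube vs Ekwueme: Ekwueme wins 4–3.
Dube vs Varga: Dube preferred on 3 ballots; Varga wins 4–3.
Dube vs Park: Dube, 4–3.
Dube vs Ruiz: Ruiz, 6–1.
Yilmaz vs Ekwueme: Yilmaz wins 7–0.
Yilmaz vs Varga: Yilmaz preferred on 1+3 = 4 ballots; Yilmaz wins 4–3.
Yilmaz vs Park: Yilmaz wins 4–3.
Yilmaz–Ruiz: Yilmaz 4–3.
Ekwueme–Varga: Varga 7–0.
Ekwueme vs Park: Ekwueme is ranked higher on 1 ballot, Park on 6. Park wins 6–1.
Ekwueme vs Ruiz: 1 for Ekwueme, 6 for Ruiz — Ruiz by 6–1.
Varga–Park: Varga 4–3.
Varga vs Ruiz: 1 for Varga, 6 for Ruiz — Ruiz by 6–1.
Park vs Ruiz: Ruiz wins 6–1.
No candidate is winless: Dube beats Park; Yilmaz beats Dube; Ekwueme beats Dube; Varga beats Dube; Park beats Ekwueme; Ruiz beats Dube. There is no Condorcet loser.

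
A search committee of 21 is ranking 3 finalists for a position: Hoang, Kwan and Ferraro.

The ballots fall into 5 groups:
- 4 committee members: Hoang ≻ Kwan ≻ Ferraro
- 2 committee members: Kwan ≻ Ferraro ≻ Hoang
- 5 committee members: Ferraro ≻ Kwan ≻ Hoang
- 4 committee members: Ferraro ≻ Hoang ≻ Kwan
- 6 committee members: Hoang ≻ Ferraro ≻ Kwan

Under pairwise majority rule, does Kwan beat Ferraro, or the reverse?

Ferraro

Ballots ranking Kwan above Ferraro: 4 + 2 = 6.
Ballots ranking Ferraro above Kwan: 21 − 6 = 15.
Ferraro wins the head-to-head 15–6.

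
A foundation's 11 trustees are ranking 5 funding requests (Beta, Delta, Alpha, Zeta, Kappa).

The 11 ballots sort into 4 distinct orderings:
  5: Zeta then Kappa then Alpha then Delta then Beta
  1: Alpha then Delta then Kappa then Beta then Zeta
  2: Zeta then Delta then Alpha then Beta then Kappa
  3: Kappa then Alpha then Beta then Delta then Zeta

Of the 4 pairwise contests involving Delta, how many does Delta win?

1

Delta against each rival (11 reviewers):
Delta vs Beta: Delta is ranked higher on 5+1+2 = 8 ballots, Beta on 3. Delta wins 8–3.
Delta vs Alpha: Alpha wins 9–2.
Delta vs Zeta: Zeta, 7–4.
Delta vs Kappa: Kappa wins 8–3.
Delta beats Beta; loses to Alpha, Zeta, Kappa — 1 pairwise win.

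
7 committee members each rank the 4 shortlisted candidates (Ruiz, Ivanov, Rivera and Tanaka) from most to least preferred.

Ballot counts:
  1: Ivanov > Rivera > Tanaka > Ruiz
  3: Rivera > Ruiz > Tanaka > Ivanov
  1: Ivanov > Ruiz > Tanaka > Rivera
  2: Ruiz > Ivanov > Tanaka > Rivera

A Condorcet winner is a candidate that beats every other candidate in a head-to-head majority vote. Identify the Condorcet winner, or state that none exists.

Head-to-head results (7 committee members):
Ruiz vs Ivanov: Ruiz, 5–2.
Ruiz vs Rivera: Rivera wins 4–3.
Ruiz vs Tanaka: Ruiz, 6–1.
Ivanov–Rivera: Ivanov 4–3.
Ivanov–Tanaka: Ivanov 4–3.
Rivera vs Tanaka: Rivera wins 4–3.
No candidate is unbeaten: Ruiz loses to Rivera; Ivanov loses to Ruiz; Rivera loses to Ivanov; Tanaka loses to Ruiz. In particular Ruiz → Ivanov → Rivera → Ruiz is a majority cycle — no Condorcet winner exists.

none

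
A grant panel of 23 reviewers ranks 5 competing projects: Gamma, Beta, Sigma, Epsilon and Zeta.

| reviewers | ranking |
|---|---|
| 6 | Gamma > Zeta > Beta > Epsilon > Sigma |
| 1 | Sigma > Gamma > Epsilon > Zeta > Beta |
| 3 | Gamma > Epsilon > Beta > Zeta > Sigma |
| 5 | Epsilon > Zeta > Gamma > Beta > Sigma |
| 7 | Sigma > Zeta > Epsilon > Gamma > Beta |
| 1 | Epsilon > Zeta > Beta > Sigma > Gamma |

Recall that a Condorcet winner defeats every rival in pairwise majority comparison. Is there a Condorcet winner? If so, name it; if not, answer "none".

Zeta

Check each pair by majority over 23 ballots:
Gamma vs Beta: Gamma wins 22–1.
Gamma vs Sigma: Gamma wins 14–9.
Gamma–Epsilon: Epsilon 13–10.
Gamma vs Zeta: Zeta, 13–10.
Beta–Sigma: Beta 15–8.
Beta–Epsilon: Epsilon 17–6.
Beta vs Zeta: Zeta, 20–3.
Sigma–Epsilon: Epsilon 15–8.
Sigma vs Zeta: Zeta, 15–8.
Epsilon vs Zeta: Zeta, 13–10.
Zeta wins every pairwise contest, so Zeta is the Condorcet winner.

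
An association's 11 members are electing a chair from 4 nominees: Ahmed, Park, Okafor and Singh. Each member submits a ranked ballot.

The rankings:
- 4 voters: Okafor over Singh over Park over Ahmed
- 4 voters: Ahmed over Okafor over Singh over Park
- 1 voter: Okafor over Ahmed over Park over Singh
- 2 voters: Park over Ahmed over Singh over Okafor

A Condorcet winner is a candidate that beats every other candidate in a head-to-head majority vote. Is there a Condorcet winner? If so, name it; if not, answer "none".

none

Check each pair by majority over 11 ballots:
Ahmed vs Park: 4+1 = 5 for Ahmed, 6 for Park — Park by 6–5.
Ahmed vs Okafor: 4+2 = 6 for Ahmed, 5 for Okafor — Ahmed by 6–5.
Ahmed vs Singh: 4+1+2 = 7 for Ahmed, 4 for Singh — Ahmed by 7–4.
Park vs Okafor: Park preferred on 2 ballots; Okafor wins 9–2.
Park vs Singh: 1+2 = 3 for Park, 8 for Singh — Singh by 8–3.
Okafor vs Singh: 4+4+1 = 9 for Okafor, 2 for Singh — Okafor by 9–2.
Every candidate loses at least once (Ahmed loses to Park; Park loses to Okafor; Okafor loses to Ahmed; Singh loses to Ahmed). The majority relation contains the cycle Ahmed → Okafor → Park → Ahmed, so there is no Condorcet winner.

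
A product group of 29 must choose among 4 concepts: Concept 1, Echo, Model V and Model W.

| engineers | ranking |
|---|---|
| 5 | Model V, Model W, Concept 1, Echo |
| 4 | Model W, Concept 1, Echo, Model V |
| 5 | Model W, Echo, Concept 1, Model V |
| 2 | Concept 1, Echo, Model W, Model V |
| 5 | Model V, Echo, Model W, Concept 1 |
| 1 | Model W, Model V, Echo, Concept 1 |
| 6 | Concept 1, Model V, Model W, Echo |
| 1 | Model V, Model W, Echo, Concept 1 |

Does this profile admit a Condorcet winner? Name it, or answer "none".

Pairwise majorities:
Concept 1–Echo: Concept 1 17–12.
Concept 1 vs Model V: Concept 1 is ranked higher on 4+5+2+6 = 17 ballots, Model V on 12. Concept 1 wins 17–12.
Concept 1 vs Model W: Model W, 21–8.
Echo vs Model V: 4+5+2 = 11 for Echo, 18 for Model V — Model V by 18–11.
Echo vs Model W: Model W wins 22–7.
Model V–Model W: Model V 17–12.
Every design loses at least once (Concept 1 loses to Model W; Echo loses to Concept 1; Model V loses to Concept 1; Model W loses to Model V). The majority relation contains the cycle Concept 1 beats Model V beats Model W beats Concept 1, so there is no Condorcet winner.

none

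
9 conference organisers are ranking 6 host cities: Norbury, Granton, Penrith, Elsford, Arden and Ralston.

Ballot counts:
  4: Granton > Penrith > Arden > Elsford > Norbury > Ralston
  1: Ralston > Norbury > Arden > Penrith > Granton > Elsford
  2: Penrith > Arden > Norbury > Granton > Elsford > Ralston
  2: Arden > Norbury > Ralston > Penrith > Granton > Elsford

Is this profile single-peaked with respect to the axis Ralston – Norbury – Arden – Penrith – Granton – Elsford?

yes

Axis positions: Ralston=1, Norbury=2, Arden=3, Penrith=4, Granton=5, Elsford=6.
Ballot type 1 (peak Granton at position 5): ranking walks positions 5-4-3-6-2-1, expanding outward from the peak — single-peaked.
Ballot type 2 (peak Ralston at position 1): ranking walks positions 1-2-3-4-5-6, expanding outward from the peak — single-peaked.
Ballot type 3 (peak Penrith at position 4): ranking walks positions 4-3-2-5-6-1, expanding outward from the peak — single-peaked.
Ballot type 4 (peak Arden at position 3): ranking walks positions 3-2-1-4-5-6, expanding outward from the peak — single-peaked.
Every ranking is single-peaked on this axis.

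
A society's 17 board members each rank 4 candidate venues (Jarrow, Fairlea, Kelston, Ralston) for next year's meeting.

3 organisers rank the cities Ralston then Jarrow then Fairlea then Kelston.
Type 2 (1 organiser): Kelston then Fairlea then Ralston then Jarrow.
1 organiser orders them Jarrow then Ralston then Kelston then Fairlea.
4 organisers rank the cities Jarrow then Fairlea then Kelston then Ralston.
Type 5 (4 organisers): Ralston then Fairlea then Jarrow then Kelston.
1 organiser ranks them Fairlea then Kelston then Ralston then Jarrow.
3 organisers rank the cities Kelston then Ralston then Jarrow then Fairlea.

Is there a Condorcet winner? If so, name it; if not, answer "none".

Check each pair by majority over 17 ballots:
Jarrow vs Fairlea: 3+1+4+3 = 11 for Jarrow, 6 for Fairlea — Jarrow by 11–6.
Jarrow vs Kelston: 12 to 5, Jarrow.
Jarrow vs Ralston: 1+4 = 5 for Jarrow, 12 for Ralston — Ralston by 12–5.
Fairlea vs Kelston: 12 to 5, Fairlea.
Fairlea vs Ralston: 6 to 11, Ralston.
Kelston vs Ralston: 9 to 8, Kelston.
Every city loses at least once (Jarrow loses to Ralston; Fairlea loses to Jarrow; Kelston loses to Jarrow; Ralston loses to Kelston). The majority relation contains the cycle Jarrow beats Kelston beats Ralston beats Jarrow, so there is no Condorcet winner.

none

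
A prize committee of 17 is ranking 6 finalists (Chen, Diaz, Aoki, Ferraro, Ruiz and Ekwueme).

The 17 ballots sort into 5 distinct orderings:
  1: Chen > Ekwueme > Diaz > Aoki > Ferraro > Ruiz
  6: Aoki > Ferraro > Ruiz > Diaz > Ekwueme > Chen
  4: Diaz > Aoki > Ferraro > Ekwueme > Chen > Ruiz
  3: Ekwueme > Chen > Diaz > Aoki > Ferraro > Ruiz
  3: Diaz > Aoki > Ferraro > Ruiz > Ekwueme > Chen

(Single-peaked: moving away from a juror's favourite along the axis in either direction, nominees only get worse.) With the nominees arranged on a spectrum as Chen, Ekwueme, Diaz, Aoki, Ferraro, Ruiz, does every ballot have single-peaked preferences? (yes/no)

Axis positions: Chen=1, Ekwueme=2, Diaz=3, Aoki=4, Ferraro=5, Ruiz=6.
Bloc 1 (peak Chen at position 1): ranking walks positions 1-2-3-4-5-6, expanding outward from the peak — single-peaked.
Bloc 2 (peak Aoki at position 4): ranking walks positions 4-5-6-3-2-1, expanding outward from the peak — single-peaked.
Bloc 3 (peak Diaz at position 3): ranking walks positions 3-4-5-2-1-6, expanding outward from the peak — single-peaked.
Bloc 4 (peak Ekwueme at position 2): ranking walks positions 2-1-3-4-5-6, expanding outward from the peak — single-peaked.
Bloc 5 (peak Diaz at position 3): ranking walks positions 3-4-5-6-2-1, expanding outward from the peak — single-peaked.
Every ranking is single-peaked on this axis.

yes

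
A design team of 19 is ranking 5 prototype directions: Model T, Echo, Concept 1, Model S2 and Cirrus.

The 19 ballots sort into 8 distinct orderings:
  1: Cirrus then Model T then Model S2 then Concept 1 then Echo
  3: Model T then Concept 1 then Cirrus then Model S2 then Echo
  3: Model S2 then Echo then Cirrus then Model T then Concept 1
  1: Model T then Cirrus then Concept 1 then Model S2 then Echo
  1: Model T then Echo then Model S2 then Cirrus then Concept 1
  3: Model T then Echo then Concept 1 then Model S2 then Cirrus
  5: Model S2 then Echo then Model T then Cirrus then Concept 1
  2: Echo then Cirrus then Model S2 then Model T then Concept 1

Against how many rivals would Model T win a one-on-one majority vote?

2

Model T against each rival (19 engineers):
Model T vs Echo: Model T preferred on 1+3+1+1+3 = 9 ballots; Echo wins 10–9.
Model T vs Concept 1: Model T wins 19–0.
Model T–Model S2: Model S2 10–9.
Model T–Cirrus: Model T 13–6.
Model T beats Concept 1, Cirrus; loses to Echo, Model S2 — 2 pairwise wins.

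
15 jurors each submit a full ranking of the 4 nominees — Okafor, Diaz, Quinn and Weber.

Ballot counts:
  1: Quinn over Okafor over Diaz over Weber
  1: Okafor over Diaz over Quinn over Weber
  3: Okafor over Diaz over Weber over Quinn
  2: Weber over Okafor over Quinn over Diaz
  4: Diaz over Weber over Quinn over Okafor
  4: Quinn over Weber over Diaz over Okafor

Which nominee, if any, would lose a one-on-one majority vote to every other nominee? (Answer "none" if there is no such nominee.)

Okafor

Head-to-head results (15 jurors):
Okafor–Diaz: Diaz 8–7.
Okafor–Quinn: Quinn 9–6.
Okafor vs Weber: 5 to 10, Weber.
Diaz vs Quinn: Diaz preferred on 1+3+4 = 8 ballots; Diaz wins 8–7.
Diaz vs Weber: Diaz preferred on 1+1+3+4 = 9 ballots; Diaz wins 9–6.
Quinn vs Weber: 6 to 9, Weber.
Only Okafor has no wins; Okafor is the Condorcet loser.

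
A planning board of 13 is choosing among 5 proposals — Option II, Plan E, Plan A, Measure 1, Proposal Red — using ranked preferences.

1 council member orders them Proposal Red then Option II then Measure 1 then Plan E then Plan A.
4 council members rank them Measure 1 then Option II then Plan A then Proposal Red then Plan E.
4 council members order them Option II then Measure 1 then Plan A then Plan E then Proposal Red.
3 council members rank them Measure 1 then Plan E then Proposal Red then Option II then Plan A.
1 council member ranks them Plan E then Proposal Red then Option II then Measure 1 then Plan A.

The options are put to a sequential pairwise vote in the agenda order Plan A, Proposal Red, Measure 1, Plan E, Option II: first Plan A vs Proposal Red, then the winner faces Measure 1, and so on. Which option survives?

Measure 1

Round 1: Plan A vs Proposal Red — 8–5, Plan A advances.
Round 2: Plan A vs Measure 1 — 0–13, Measure 1 advances.
Round 3: Measure 1 vs Plan E — 12–1, Measure 1 advances.
Round 4: Measure 1 vs Option II — 7–6, Measure 1 advances.
Measure 1 survives the agenda.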